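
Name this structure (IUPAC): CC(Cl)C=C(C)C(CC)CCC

2-chloro-5-ethyl-4-methyloct-3-ene

The longest chain bearing the multiple bond is 8 carbons long (octane).
There is one C=C double bond, indicated by the ending -ene.
Choose the numbering such that numbering from this end puts the double bond at C-3 rather than C-5.
With this numbering: the double bond between C-3 and C-4; a chloro group at C-2; an ethyl group at C-5; a methyl group at C-4.
Prefixes are listed alphabetically: chloro, ethyl, methyl.
Putting it together: 2-chloro-5-ethyl-4-methyloct-3-ene.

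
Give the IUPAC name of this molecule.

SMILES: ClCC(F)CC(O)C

Counting along the main chain through the –OH group gives 5 carbons: the parent is pentane.
The principal characteristic group is an alcohol (–OH), named with the suffix -ol.
Choose the numbering such that numbering from this end puts the hydroxyl group at C-2 rather than C-4.
That gives the hydroxyl at C-2; a chloro group at C-5; a fluoro group at C-4.
Prefixes are listed alphabetically: chloro, fluoro.
The name is 5-chloro-4-fluoropentan-2-ol.

5-chloro-4-fluoropentan-2-ol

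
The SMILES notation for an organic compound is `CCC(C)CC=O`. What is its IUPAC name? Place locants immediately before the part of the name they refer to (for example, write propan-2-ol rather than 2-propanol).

3-methylpentanal

The longest carbon chain that includes the –CHO group has 5 carbons, so the parent hydride is pentane.
An aldehyde (terminal –CHO) is the principal characteristic group, giving the suffix -al.
Number the chain so that the aldehyde carbon is C-1 by definition.
That gives a methyl group at C-3.
The name is 3-methylpentanal.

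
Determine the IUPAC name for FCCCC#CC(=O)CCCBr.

1-bromo-9-fluoronon-5-yn-4-one

Counting along the main chain through the carbonyl and the multiple bond gives 9 carbons: the parent is nonane.
The principal characteristic group is a ketone (C=O on an internal carbon), named with the suffix -one.
The chain contains a C≡C triple bond, so the unsaturation ending is -yne.
Number the chain so that numbering from this end puts the carbonyl group at C-4 rather than C-6.
With this numbering: the carbonyl at C-4; the triple bond between C-5 and C-6; a bromo group at C-1; a fluoro group at C-9.
Substituent prefixes are cited in alphabetical order (multiplying prefixes like di-/tri- are ignored for ordering).
Assembling the pieces gives 1-bromo-9-fluoronon-5-yn-4-one.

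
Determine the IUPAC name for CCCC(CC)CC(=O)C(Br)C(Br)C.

Counting along the main chain through the carbonyl gives 9 carbons: the parent is nonane.
A ketone (C=O on an internal carbon) is the principal characteristic group, giving the suffix -one.
Number the chain so that numbering from this end puts the carbonyl group at C-4 rather than C-6.
That gives the carbonyl at C-4; bromo groups at C-2 and C-3; an ethyl group at C-6.
The substituents are ordered alphabetically, ignoring any di-/tri- multipliers.
The name is 2,3-dibromo-6-ethylnonan-4-one.

2,3-dibromo-6-ethylnonan-4-one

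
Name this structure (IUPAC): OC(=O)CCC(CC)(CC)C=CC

The longest carbon chain that includes the –COOH group and the multiple bond has 7 carbons, so the parent hydride is heptane.
The principal characteristic group is a carboxylic acid (terminal –COOH), named with the suffix -oic acid.
A C=C double bond in the chain gives the infix -ene-.
Choose the numbering such that the carboxylic acid carbon is C-1 by definition.
That gives the double bond between C-5 and C-6; two ethyl groups at C-4.
Putting it together: 4,4-diethylhept-5-enoic acid.

4,4-diethylhept-5-enoic acid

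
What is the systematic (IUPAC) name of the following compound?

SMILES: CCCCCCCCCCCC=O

Counting along the main chain through the –CHO group gives 12 carbons: the parent is dodecane.
The highest-priority functional group is an aldehyde (terminal –CHO), so the name ends in -al.
Number the chain so that the aldehyde carbon is C-1 by definition.
Assembling the pieces gives dodecanal.

dodecanal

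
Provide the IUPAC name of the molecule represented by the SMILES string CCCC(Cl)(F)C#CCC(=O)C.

6-chloro-6-fluoronon-4-yn-2-one

Counting along the main chain through the carbonyl and the multiple bond gives 9 carbons: the parent is nonane.
A ketone (C=O on an internal carbon) is the principal characteristic group, giving the suffix -one.
A C≡C triple bond in the chain gives the infix -yne-.
The numbering direction is chosen so that numbering from this end puts the carbonyl group at C-2 rather than C-8.
That gives the carbonyl at C-2; the triple bond between C-4 and C-5; a chloro group at C-6; a fluoro group at C-6.
The substituents are ordered alphabetically, ignoring any di-/tri- multipliers.
Putting it together: 6-chloro-6-fluoronon-4-yn-2-one.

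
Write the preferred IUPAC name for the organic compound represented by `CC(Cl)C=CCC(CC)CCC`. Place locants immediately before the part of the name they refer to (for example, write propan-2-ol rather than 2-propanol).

The longest chain bearing the multiple bond is 9 carbons long (nonane).
A C=C double bond in the chain gives the infix -ene-.
Choose the numbering such that numbering from this end puts the double bond at C-3 rather than C-6.
With this numbering: the double bond between C-3 and C-4; a chloro group at C-2; an ethyl group at C-6.
Substituent prefixes are cited in alphabetical order (multiplying prefixes like di-/tri- are ignored for ordering).
Assembling the pieces gives 2-chloro-6-ethylnon-3-ene.

2-chloro-6-ethylnon-3-ene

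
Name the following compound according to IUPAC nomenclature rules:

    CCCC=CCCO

hept-3-en-1-ol

Counting along the main chain through the –OH group and the multiple bond gives 7 carbons: the parent is heptane.
An alcohol (–OH) is the principal characteristic group, giving the suffix -ol.
A C=C double bond in the chain gives the infix -ene-.
The numbering direction is chosen so that numbering from this end puts the hydroxyl group at C-1 rather than C-7.
With this numbering: the hydroxyl at C-1; the double bond between C-3 and C-4.
Putting it together: hept-3-en-1-ol.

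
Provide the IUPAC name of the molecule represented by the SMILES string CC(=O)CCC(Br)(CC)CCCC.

5-bromo-5-ethylnonan-2-one

The longest chain bearing the carbonyl is 9 carbons long (nonane).
A ketone (C=O on an internal carbon) is the principal characteristic group, giving the suffix -one.
The numbering direction is chosen so that numbering from this end puts the carbonyl group at C-2 rather than C-8.
With this numbering: the carbonyl at C-2; a bromo group at C-5; an ethyl group at C-5.
Substituent prefixes are cited in alphabetical order (multiplying prefixes like di-/tri- are ignored for ordering).
Assembling the pieces gives 5-bromo-5-ethylnonan-2-one.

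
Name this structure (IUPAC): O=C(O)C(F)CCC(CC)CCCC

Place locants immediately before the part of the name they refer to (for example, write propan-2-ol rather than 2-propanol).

Counting along the main chain through the –COOH group gives 9 carbons: the parent is nonane.
The principal characteristic group is a carboxylic acid (terminal –COOH), named with the suffix -oic acid.
Choose the numbering such that the carboxylic acid carbon is C-1 by definition.
That gives an ethyl group at C-5; a fluoro group at C-2.
Prefixes are listed alphabetically: ethyl, fluoro.
Assembling the pieces gives 5-ethyl-2-fluorononanoic acid.

5-ethyl-2-fluorononanoic acid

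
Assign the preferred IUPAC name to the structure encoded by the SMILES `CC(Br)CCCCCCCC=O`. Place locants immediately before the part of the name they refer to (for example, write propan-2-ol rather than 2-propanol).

9-bromodecanal

The longest chain bearing the –CHO group is 10 carbons long (decane).
The highest-priority functional group is an aldehyde (terminal –CHO), so the name ends in -al.
Choose the numbering such that the aldehyde carbon is C-1 by definition.
With this numbering: a bromo group at C-9.
Putting it together: 9-bromodecanal.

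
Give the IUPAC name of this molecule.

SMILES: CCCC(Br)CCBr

1,3-dibromohexane

The longest continuous carbon chain has 6 atoms, so the parent hydride is hexane.
Number the chain so that the substituent locant set {1,3} is lower than {4,6} at the first point of difference.
With this numbering: bromo groups at C-1 and C-3.
Putting it together: 1,3-dibromohexane.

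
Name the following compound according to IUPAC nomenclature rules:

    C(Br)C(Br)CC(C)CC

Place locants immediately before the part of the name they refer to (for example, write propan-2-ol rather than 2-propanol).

The longest continuous carbon chain has 6 atoms, so the parent hydride is hexane.
Choose the numbering such that the substituent locant set {1,2,4} is lower than {3,5,6} at the first point of difference.
This places bromo groups at C-1 and C-2; a methyl group at C-4.
The substituents are ordered alphabetically, ignoring any di-/tri- multipliers.
The name is 1,2-dibromo-4-methylhexane.

1,2-dibromo-4-methylhexane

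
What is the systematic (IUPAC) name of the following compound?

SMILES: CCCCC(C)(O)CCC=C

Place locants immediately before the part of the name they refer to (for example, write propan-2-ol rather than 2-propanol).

The longest carbon chain that includes the –OH group and the multiple bond has 9 carbons, so the parent hydride is nonane.
An alcohol (–OH) is the principal characteristic group, giving the suffix -ol.
The chain contains a C=C double bond, so the unsaturation ending is -ene.
The numbering direction is chosen so that numbering from this end puts the double bond at C-1 rather than C-8.
With this numbering: the hydroxyl at C-5; the double bond between C-1 and C-2; a methyl group at C-5.
The name is 5-methylnon-1-en-5-ol.

5-methylnon-1-en-5-ol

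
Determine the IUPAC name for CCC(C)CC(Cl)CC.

3-chloro-5-methylheptane

The longest carbon chain is 7 atoms: the parent is heptane.
The numbering direction is chosen so that the locant sets are identical either way, so the alphabetically earlier chloro substituent takes the lower locant (3 rather than 5).
With this numbering: a chloro group at C-3; a methyl group at C-5.
Substituent prefixes are cited in alphabetical order (multiplying prefixes like di-/tri- are ignored for ordering).
The name is 3-chloro-5-methylheptane.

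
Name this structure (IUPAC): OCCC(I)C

3-iodobutan-1-ol

The longest carbon chain that includes the –OH group has 4 carbons, so the parent hydride is butane.
The highest-priority functional group is an alcohol (–OH), so the name ends in -ol.
Number the chain so that numbering from this end puts the hydroxyl group at C-1 rather than C-4.
That gives the hydroxyl at C-1; an iodo group at C-3.
Putting it together: 3-iodobutan-1-ol.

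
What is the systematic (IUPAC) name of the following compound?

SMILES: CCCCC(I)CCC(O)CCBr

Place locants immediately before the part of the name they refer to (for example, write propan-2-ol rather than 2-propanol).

Counting along the main chain through the –OH group gives 10 carbons: the parent is decane.
An alcohol (–OH) is the principal characteristic group, giving the suffix -ol.
Number the chain so that numbering from this end puts the hydroxyl group at C-3 rather than C-8.
With this numbering: the hydroxyl at C-3; a bromo group at C-1; an iodo group at C-6.
Prefixes are listed alphabetically: bromo, iodo.
Assembling the pieces gives 1-bromo-6-iododecan-3-ol.

1-bromo-6-iododecan-3-ol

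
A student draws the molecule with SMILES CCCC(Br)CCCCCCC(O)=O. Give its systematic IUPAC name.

8-bromoundecanoic acid

The longest carbon chain that includes the –COOH group has 11 carbons, so the parent hydride is undecane.
A carboxylic acid (terminal –COOH) is the principal characteristic group, giving the suffix -oic acid.
Choose the numbering such that the carboxylic acid carbon is C-1 by definition.
This places a bromo group at C-8.
The name is 8-bromoundecanoic acid.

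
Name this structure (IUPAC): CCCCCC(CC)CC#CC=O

The longest carbon chain that includes the –CHO group and the multiple bond has 10 carbons, so the parent hydride is decane.
The principal characteristic group is an aldehyde (terminal –CHO), named with the suffix -al.
There is one C≡C triple bond, indicated by the ending -yne.
Choose the numbering such that the aldehyde carbon is C-1 by definition.
With this numbering: the triple bond between C-2 and C-3; an ethyl group at C-5.
Putting it together: 5-ethyldec-2-ynal.

5-ethyldec-2-ynal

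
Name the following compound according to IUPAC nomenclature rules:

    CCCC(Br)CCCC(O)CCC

The longest carbon chain that includes the –OH group has 11 carbons, so the parent hydride is undecane.
An alcohol (–OH) is the principal characteristic group, giving the suffix -ol.
The numbering direction is chosen so that numbering from this end puts the hydroxyl group at C-4 rather than C-8.
That gives the hydroxyl at C-4; a bromo group at C-8.
Putting it together: 8-bromoundecan-4-ol.

8-bromoundecan-4-ol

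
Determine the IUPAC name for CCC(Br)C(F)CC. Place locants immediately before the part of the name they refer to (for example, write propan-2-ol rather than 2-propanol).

3-bromo-4-fluorohexane

The parent chain contains 6 carbons (hexane).
Number the chain so that the locant sets are identical either way, so the alphabetically earlier bromo substituent takes the lower locant (3 rather than 4).
With this numbering: a bromo group at C-3; a fluoro group at C-4.
Prefixes are listed alphabetically: bromo, fluoro.
Assembling the pieces gives 3-bromo-4-fluorohexane.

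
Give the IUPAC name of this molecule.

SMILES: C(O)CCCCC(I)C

The longest carbon chain that includes the –OH group has 7 carbons, so the parent hydride is heptane.
The highest-priority functional group is an alcohol (–OH), so the name ends in -ol.
Number the chain so that numbering from this end puts the hydroxyl group at C-1 rather than C-7.
This places the hydroxyl at C-1; an iodo group at C-6.
Assembling the pieces gives 6-iodoheptan-1-ol.

6-iodoheptan-1-ol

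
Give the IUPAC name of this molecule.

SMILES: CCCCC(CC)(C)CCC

4-ethyl-4-methyloctane

The parent chain contains 8 carbons (octane).
Choose the numbering such that the substituent locant set {4,4} is lower than {5,5} at the first point of difference.
With this numbering: an ethyl group at C-4; a methyl group at C-4.
Substituent prefixes are cited in alphabetical order (multiplying prefixes like di-/tri- are ignored for ordering).
Assembling the pieces gives 4-ethyl-4-methyloctane.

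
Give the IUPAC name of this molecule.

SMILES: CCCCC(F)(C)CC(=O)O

Counting along the main chain through the –COOH group gives 7 carbons: the parent is heptane.
The principal characteristic group is a carboxylic acid (terminal –COOH), named with the suffix -oic acid.
Choose the numbering such that the carboxylic acid carbon is C-1 by definition.
That gives a fluoro group at C-3; a methyl group at C-3.
Substituent prefixes are cited in alphabetical order (multiplying prefixes like di-/tri- are ignored for ordering).
Assembling the pieces gives 3-fluoro-3-methylheptanoic acid.

3-fluoro-3-methylheptanoic acid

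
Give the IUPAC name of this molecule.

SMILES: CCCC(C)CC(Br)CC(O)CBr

1,4-dibromo-6-methylnonan-2-ol

The longest chain bearing the –OH group is 9 carbons long (nonane).
The principal characteristic group is an alcohol (–OH), named with the suffix -ol.
The numbering direction is chosen so that numbering from this end puts the hydroxyl group at C-2 rather than C-8.
This places the hydroxyl at C-2; bromo groups at C-1 and C-4; a methyl group at C-6.
Prefixes are listed alphabetically: bromo, methyl.
The name is 1,4-dibromo-6-methylnonan-2-ol.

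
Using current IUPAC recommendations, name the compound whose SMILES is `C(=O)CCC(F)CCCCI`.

Counting along the main chain through the –CHO group gives 8 carbons: the parent is octane.
The principal characteristic group is an aldehyde (terminal –CHO), named with the suffix -al.
The numbering direction is chosen so that the aldehyde carbon is C-1 by definition.
This places a fluoro group at C-4; an iodo group at C-8.
Prefixes are listed alphabetically: fluoro, iodo.
Assembling the pieces gives 4-fluoro-8-iodooctanal.

4-fluoro-8-iodooctanal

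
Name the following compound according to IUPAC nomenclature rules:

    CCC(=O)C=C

Counting along the main chain through the carbonyl and the multiple bond gives 5 carbons: the parent is pentane.
The highest-priority functional group is a ketone (C=O on an internal carbon), so the name ends in -one.
There is one C=C double bond, indicated by the ending -ene.
Number the chain so that numbering from this end puts the double bond at C-1 rather than C-4.
This places the carbonyl at C-3; the double bond between C-1 and C-2.
Putting it together: pent-1-en-3-one.

pent-1-en-3-one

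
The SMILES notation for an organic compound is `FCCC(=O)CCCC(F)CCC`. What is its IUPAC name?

1,7-difluorodecan-3-one

The longest carbon chain that includes the carbonyl has 10 carbons, so the parent hydride is decane.
The principal characteristic group is a ketone (C=O on an internal carbon), named with the suffix -one.
The numbering direction is chosen so that numbering from this end puts the carbonyl group at C-3 rather than C-8.
That gives the carbonyl at C-3; fluoro groups at C-1 and C-7.
The name is 1,7-difluorodecan-3-one.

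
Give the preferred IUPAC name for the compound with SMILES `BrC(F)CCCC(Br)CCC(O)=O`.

The longest carbon chain that includes the –COOH group has 8 carbons, so the parent hydride is octane.
The highest-priority functional group is a carboxylic acid (terminal –COOH), so the name ends in -oic acid.
The numbering direction is chosen so that the carboxylic acid carbon is C-1 by definition.
This places bromo groups at C-4 and C-8; a fluoro group at C-8.
The substituents are ordered alphabetically, ignoring any di-/tri- multipliers.
Putting it together: 4,8-dibromo-8-fluorooctanoic acid.

4,8-dibromo-8-fluorooctanoic acid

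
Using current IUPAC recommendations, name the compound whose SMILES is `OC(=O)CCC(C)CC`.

4-methylhexanoic acid

Counting along the main chain through the –COOH group gives 6 carbons: the parent is hexane.
A carboxylic acid (terminal –COOH) is the principal characteristic group, giving the suffix -oic acid.
Choose the numbering such that the carboxylic acid carbon is C-1 by definition.
This places a methyl group at C-4.
Putting it together: 4-methylhexanoic acid.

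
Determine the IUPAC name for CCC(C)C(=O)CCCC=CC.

3-methyldec-8-en-4-one

Counting along the main chain through the carbonyl and the multiple bond gives 10 carbons: the parent is decane.
The principal characteristic group is a ketone (C=O on an internal carbon), named with the suffix -one.
A C=C double bond in the chain gives the infix -ene-.
Choose the numbering such that numbering from this end puts the carbonyl group at C-4 rather than C-7.
This places the carbonyl at C-4; the double bond between C-8 and C-9; a methyl group at C-3.
Assembling the pieces gives 3-methyldec-8-en-4-one.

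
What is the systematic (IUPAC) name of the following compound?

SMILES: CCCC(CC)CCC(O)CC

6-ethylnonan-3-ol

The longest carbon chain that includes the –OH group has 9 carbons, so the parent hydride is nonane.
The principal characteristic group is an alcohol (–OH), named with the suffix -ol.
Choose the numbering such that numbering from this end puts the hydroxyl group at C-3 rather than C-7.
That gives the hydroxyl at C-3; an ethyl group at C-6.
The name is 6-ethylnonan-3-ol.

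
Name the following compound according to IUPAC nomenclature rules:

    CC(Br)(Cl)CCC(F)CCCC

The parent chain contains 9 carbons (nonane).
Choose the numbering such that the substituent locant set {2,2,5} is lower than {5,8,8} at the first point of difference.
With this numbering: a bromo group at C-2; a chloro group at C-2; a fluoro group at C-5.
The substituents are ordered alphabetically, ignoring any di-/tri- multipliers.
Assembling the pieces gives 2-bromo-2-chloro-5-fluorononane.

2-bromo-2-chloro-5-fluorononane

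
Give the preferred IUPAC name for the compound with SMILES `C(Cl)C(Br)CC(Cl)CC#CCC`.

8-bromo-6,9-dichloronon-3-yne

The longest carbon chain that includes the multiple bond has 9 carbons, so the parent hydride is nonane.
There is one C≡C triple bond, indicated by the ending -yne.
The numbering direction is chosen so that numbering from this end puts the triple bond at C-3 rather than C-6.
This places the triple bond between C-3 and C-4; a bromo group at C-8; chloro groups at C-6 and C-9.
The substituents are ordered alphabetically, ignoring any di-/tri- multipliers.
The name is 8-bromo-6,9-dichloronon-3-yne.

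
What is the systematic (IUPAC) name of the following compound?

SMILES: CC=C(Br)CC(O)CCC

Counting along the main chain through the –OH group and the multiple bond gives 8 carbons: the parent is octane.
The principal characteristic group is an alcohol (–OH), named with the suffix -ol.
A C=C double bond in the chain gives the infix -ene-.
Choose the numbering such that numbering from this end puts the hydroxyl group at C-4 rather than C-5.
That gives the hydroxyl at C-4; the double bond between C-6 and C-7; a bromo group at C-6.
The name is 6-bromooct-6-en-4-ol.

6-bromooct-6-en-4-ol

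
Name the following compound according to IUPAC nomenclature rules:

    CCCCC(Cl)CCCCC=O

6-chlorodecanal

The longest chain bearing the –CHO group is 10 carbons long (decane).
An aldehyde (terminal –CHO) is the principal characteristic group, giving the suffix -al.
Number the chain so that the aldehyde carbon is C-1 by definition.
That gives a chloro group at C-6.
Assembling the pieces gives 6-chlorodecanal.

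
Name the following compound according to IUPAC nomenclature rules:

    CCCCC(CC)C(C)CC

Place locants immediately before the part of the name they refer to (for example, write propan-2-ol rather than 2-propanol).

The parent chain contains 8 carbons (octane).
Number the chain so that the substituent locant set {3,4} is lower than {5,6} at the first point of difference.
With this numbering: an ethyl group at C-4; a methyl group at C-3.
Substituent prefixes are cited in alphabetical order (multiplying prefixes like di-/tri- are ignored for ordering).
Putting it together: 4-ethyl-3-methyloctane.

4-ethyl-3-methyloctane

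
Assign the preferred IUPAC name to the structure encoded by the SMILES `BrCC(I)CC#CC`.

6-bromo-5-iodohex-2-yne

The longest chain bearing the multiple bond is 6 carbons long (hexane).
There is one C≡C triple bond, indicated by the ending -yne.
Number the chain so that numbering from this end puts the triple bond at C-2 rather than C-4.
With this numbering: the triple bond between C-2 and C-3; a bromo group at C-6; an iodo group at C-5.
Prefixes are listed alphabetically: bromo, iodo.
Assembling the pieces gives 6-bromo-5-iodohex-2-yne.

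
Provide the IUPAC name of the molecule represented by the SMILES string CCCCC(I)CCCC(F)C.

The longest continuous carbon chain has 10 atoms, so the parent hydride is decane.
The numbering direction is chosen so that the substituent locant set {2,6} is lower than {5,9} at the first point of difference.
This places a fluoro group at C-2; an iodo group at C-6.
Substituent prefixes are cited in alphabetical order (multiplying prefixes like di-/tri- are ignored for ordering).
Putting it together: 2-fluoro-6-iododecane.

2-fluoro-6-iododecane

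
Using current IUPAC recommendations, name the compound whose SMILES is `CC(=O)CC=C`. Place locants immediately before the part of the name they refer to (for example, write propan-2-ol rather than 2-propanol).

Counting along the main chain through the carbonyl and the multiple bond gives 5 carbons: the parent is pentane.
The principal characteristic group is a ketone (C=O on an internal carbon), named with the suffix -one.
There is one C=C double bond, indicated by the ending -ene.
The numbering direction is chosen so that numbering from this end puts the carbonyl group at C-2 rather than C-4.
This places the carbonyl at C-2; the double bond between C-4 and C-5.
The name is pent-4-en-2-one.

pent-4-en-2-one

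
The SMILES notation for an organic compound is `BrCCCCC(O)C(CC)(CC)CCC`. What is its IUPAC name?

Counting along the main chain through the –OH group gives 9 carbons: the parent is nonane.
The highest-priority functional group is an alcohol (–OH), so the name ends in -ol.
The numbering direction is chosen so that the substituent locant set {1,6,6} is lower than {4,4,9} at the first point of difference.
This places the hydroxyl at C-5; a bromo group at C-1; two ethyl groups at C-6.
Prefixes are listed alphabetically: bromo, ethyl.
The name is 1-bromo-6,6-diethylnonan-5-ol.

1-bromo-6,6-diethylnonan-5-ol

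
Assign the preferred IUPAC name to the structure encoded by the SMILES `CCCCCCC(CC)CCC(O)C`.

The longest chain bearing the –OH group is 11 carbons long (undecane).
An alcohol (–OH) is the principal characteristic group, giving the suffix -ol.
The numbering direction is chosen so that numbering from this end puts the hydroxyl group at C-2 rather than C-10.
That gives the hydroxyl at C-2; an ethyl group at C-5.
Putting it together: 5-ethylundecan-2-ol.

5-ethylundecan-2-ol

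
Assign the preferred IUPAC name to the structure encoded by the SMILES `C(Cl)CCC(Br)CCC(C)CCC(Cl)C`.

The parent chain contains 11 carbons (undecane).
Choose the numbering such that the substituent locant set {1,4,7,10} is lower than {2,5,8,11} at the first point of difference.
This places a bromo group at C-4; chloro groups at C-1 and C-10; a methyl group at C-7.
Substituent prefixes are cited in alphabetical order (multiplying prefixes like di-/tri- are ignored for ordering).
Assembling the pieces gives 4-bromo-1,10-dichloro-7-methylundecane.

4-bromo-1,10-dichloro-7-methylundecane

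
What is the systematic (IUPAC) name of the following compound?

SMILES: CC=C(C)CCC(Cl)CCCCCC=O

7-chloro-10-methyldodec-10-enal

The longest carbon chain that includes the –CHO group and the multiple bond has 12 carbons, so the parent hydride is dodecane.
An aldehyde (terminal –CHO) is the principal characteristic group, giving the suffix -al.
The chain contains a C=C double bond, so the unsaturation ending is -ene.
Choose the numbering such that the aldehyde carbon is C-1 by definition.
That gives the double bond between C-10 and C-11; a chloro group at C-7; a methyl group at C-10.
Substituent prefixes are cited in alphabetical order (multiplying prefixes like di-/tri- are ignored for ordering).
Putting it together: 7-chloro-10-methyldodec-10-enal.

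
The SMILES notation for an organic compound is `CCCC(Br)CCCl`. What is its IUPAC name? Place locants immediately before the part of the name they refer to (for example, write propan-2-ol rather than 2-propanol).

3-bromo-1-chlorohexane

The longest continuous carbon chain has 6 atoms, so the parent hydride is hexane.
Number the chain so that the substituent locant set {1,3} is lower than {4,6} at the first point of difference.
This places a bromo group at C-3; a chloro group at C-1.
Prefixes are listed alphabetically: bromo, chloro.
Assembling the pieces gives 3-bromo-1-chlorohexane.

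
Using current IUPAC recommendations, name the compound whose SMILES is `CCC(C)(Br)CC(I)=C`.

The longest carbon chain that includes the multiple bond has 6 carbons, so the parent hydride is hexane.
There is one C=C double bond, indicated by the ending -ene.
Number the chain so that numbering from this end puts the double bond at C-1 rather than C-5.
This places the double bond between C-1 and C-2; a bromo group at C-4; an iodo group at C-2; a methyl group at C-4.
The substituents are ordered alphabetically, ignoring any di-/tri- multipliers.
Assembling the pieces gives 4-bromo-2-iodo-4-methylhex-1-ene.

4-bromo-2-iodo-4-methylhex-1-ene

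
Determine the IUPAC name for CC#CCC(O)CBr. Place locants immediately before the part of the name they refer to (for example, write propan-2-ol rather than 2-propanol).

1-bromohex-4-yn-2-ol

The longest carbon chain that includes the –OH group and the multiple bond has 6 carbons, so the parent hydride is hexane.
An alcohol (–OH) is the principal characteristic group, giving the suffix -ol.
The chain contains a C≡C triple bond, so the unsaturation ending is -yne.
Number the chain so that numbering from this end puts the hydroxyl group at C-2 rather than C-5.
That gives the hydroxyl at C-2; the triple bond between C-4 and C-5; a bromo group at C-1.
The name is 1-bromohex-4-yn-2-ol.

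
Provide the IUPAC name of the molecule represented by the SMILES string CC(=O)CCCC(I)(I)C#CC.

6,6-diiodonon-7-yn-2-one

Counting along the main chain through the carbonyl and the multiple bond gives 9 carbons: the parent is nonane.
The highest-priority functional group is a ketone (C=O on an internal carbon), so the name ends in -one.
A C≡C triple bond in the chain gives the infix -yne-.
The numbering direction is chosen so that numbering from this end puts the carbonyl group at C-2 rather than C-8.
This places the carbonyl at C-2; the triple bond between C-7 and C-8; two iodo groups at C-6.
The name is 6,6-diiodonon-7-yn-2-one.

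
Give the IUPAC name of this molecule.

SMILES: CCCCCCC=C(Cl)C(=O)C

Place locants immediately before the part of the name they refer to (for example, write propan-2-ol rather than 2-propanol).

The longest chain bearing the carbonyl and the multiple bond is 10 carbons long (decane).
A ketone (C=O on an internal carbon) is the principal characteristic group, giving the suffix -one.
A C=C double bond in the chain gives the infix -ene-.
Number the chain so that numbering from this end puts the carbonyl group at C-2 rather than C-9.
This places the carbonyl at C-2; the double bond between C-3 and C-4; a chloro group at C-3.
The name is 3-chlorodec-3-en-2-one.

3-chlorodec-3-en-2-one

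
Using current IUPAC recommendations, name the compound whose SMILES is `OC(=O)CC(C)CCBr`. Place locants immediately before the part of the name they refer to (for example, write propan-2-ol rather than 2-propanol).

5-bromo-3-methylpentanoic acid

The longest chain bearing the –COOH group is 5 carbons long (pentane).
A carboxylic acid (terminal –COOH) is the principal characteristic group, giving the suffix -oic acid.
Number the chain so that the carboxylic acid carbon is C-1 by definition.
This places a bromo group at C-5; a methyl group at C-3.
Substituent prefixes are cited in alphabetical order (multiplying prefixes like di-/tri- are ignored for ordering).
The name is 5-bromo-3-methylpentanoic acid.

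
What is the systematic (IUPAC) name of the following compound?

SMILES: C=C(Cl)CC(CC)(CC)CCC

Counting along the main chain through the multiple bond gives 7 carbons: the parent is heptane.
There is one C=C double bond, indicated by the ending -ene.
Number the chain so that numbering from this end puts the double bond at C-1 rather than C-6.
This places the double bond between C-1 and C-2; a chloro group at C-2; two ethyl groups at C-4.
Substituent prefixes are cited in alphabetical order (multiplying prefixes like di-/tri- are ignored for ordering).
Putting it together: 2-chloro-4,4-diethylhept-1-ene.

2-chloro-4,4-diethylhept-1-ene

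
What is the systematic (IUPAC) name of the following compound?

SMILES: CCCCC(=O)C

hexan-2-one

Counting along the main chain through the carbonyl gives 6 carbons: the parent is hexane.
The highest-priority functional group is a ketone (C=O on an internal carbon), so the name ends in -one.
Choose the numbering such that numbering from this end puts the carbonyl group at C-2 rather than C-5.
With this numbering: the carbonyl at C-2.
Assembling the pieces gives hexan-2-one.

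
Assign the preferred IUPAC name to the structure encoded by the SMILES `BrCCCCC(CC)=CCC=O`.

Counting along the main chain through the –CHO group and the multiple bond gives 8 carbons: the parent is octane.
The highest-priority functional group is an aldehyde (terminal –CHO), so the name ends in -al.
A C=C double bond in the chain gives the infix -ene-.
Choose the numbering such that the aldehyde carbon is C-1 by definition.
With this numbering: the double bond between C-3 and C-4; a bromo group at C-8; an ethyl group at C-4.
Prefixes are listed alphabetically: bromo, ethyl.
Putting it together: 8-bromo-4-ethyloct-3-enal.

8-bromo-4-ethyloct-3-enal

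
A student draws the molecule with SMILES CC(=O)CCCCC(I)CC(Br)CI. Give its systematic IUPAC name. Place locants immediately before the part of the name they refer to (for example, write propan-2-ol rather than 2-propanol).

The longest chain bearing the carbonyl is 10 carbons long (decane).
The principal characteristic group is a ketone (C=O on an internal carbon), named with the suffix -one.
Number the chain so that numbering from this end puts the carbonyl group at C-2 rather than C-9.
That gives the carbonyl at C-2; a bromo group at C-9; iodo groups at C-7 and C-10.
The substituents are ordered alphabetically, ignoring any di-/tri- multipliers.
Assembling the pieces gives 9-bromo-7,10-diiododecan-2-one.

9-bromo-7,10-diiododecan-2-one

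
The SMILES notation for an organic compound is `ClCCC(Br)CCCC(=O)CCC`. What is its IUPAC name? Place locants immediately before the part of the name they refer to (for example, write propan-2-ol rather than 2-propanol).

The longest chain bearing the carbonyl is 10 carbons long (decane).
The principal characteristic group is a ketone (C=O on an internal carbon), named with the suffix -one.
Choose the numbering such that numbering from this end puts the carbonyl group at C-4 rather than C-7.
That gives the carbonyl at C-4; a bromo group at C-8; a chloro group at C-10.
Substituent prefixes are cited in alphabetical order (multiplying prefixes like di-/tri- are ignored for ordering).
Putting it together: 8-bromo-10-chlorodecan-4-one.

8-bromo-10-chlorodecan-4-one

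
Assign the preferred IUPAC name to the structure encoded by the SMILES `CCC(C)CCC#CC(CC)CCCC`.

The longest chain bearing the multiple bond is 12 carbons long (dodecane).
There is one C≡C triple bond, indicated by the ending -yne.
The numbering direction is chosen so that the substituent locant set {3,8} is lower than {5,10} at the first point of difference.
That gives the triple bond between C-6 and C-7; an ethyl group at C-8; a methyl group at C-3.
Prefixes are listed alphabetically: ethyl, methyl.
Putting it together: 8-ethyl-3-methyldodec-6-yne.

8-ethyl-3-methyldodec-6-yne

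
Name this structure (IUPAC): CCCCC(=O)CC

The longest carbon chain that includes the carbonyl has 7 carbons, so the parent hydride is heptane.
The highest-priority functional group is a ketone (C=O on an internal carbon), so the name ends in -one.
Number the chain so that numbering from this end puts the carbonyl group at C-3 rather than C-5.
That gives the carbonyl at C-3.
Putting it together: heptan-3-one.

heptan-3-one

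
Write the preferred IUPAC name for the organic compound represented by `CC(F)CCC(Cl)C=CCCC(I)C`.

The longest carbon chain that includes the multiple bond has 11 carbons, so the parent hydride is undecane.
There is one C=C double bond, indicated by the ending -ene.
The numbering direction is chosen so that numbering from this end puts the double bond at C-5 rather than C-6.
This places the double bond between C-5 and C-6; a chloro group at C-7; a fluoro group at C-10; an iodo group at C-2.
Prefixes are listed alphabetically: chloro, fluoro, iodo.
Putting it together: 7-chloro-10-fluoro-2-iodoundec-5-ene.

7-chloro-10-fluoro-2-iodoundec-5-ene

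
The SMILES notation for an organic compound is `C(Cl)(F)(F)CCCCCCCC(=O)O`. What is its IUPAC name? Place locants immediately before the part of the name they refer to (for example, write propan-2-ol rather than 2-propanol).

9-chloro-9,9-difluorononanoic acid

The longest chain bearing the –COOH group is 9 carbons long (nonane).
The highest-priority functional group is a carboxylic acid (terminal –COOH), so the name ends in -oic acid.
The numbering direction is chosen so that the carboxylic acid carbon is C-1 by definition.
This places a chloro group at C-9; two fluoro groups at C-9.
Substituent prefixes are cited in alphabetical order (multiplying prefixes like di-/tri- are ignored for ordering).
Assembling the pieces gives 9-chloro-9,9-difluorononanoic acid.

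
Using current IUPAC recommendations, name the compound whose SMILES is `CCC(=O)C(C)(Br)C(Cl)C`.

The longest chain bearing the carbonyl is 6 carbons long (hexane).
The principal characteristic group is a ketone (C=O on an internal carbon), named with the suffix -one.
Choose the numbering such that numbering from this end puts the carbonyl group at C-3 rather than C-4.
With this numbering: the carbonyl at C-3; a bromo group at C-4; a chloro group at C-5; a methyl group at C-4.
Substituent prefixes are cited in alphabetical order (multiplying prefixes like di-/tri- are ignored for ordering).
The name is 4-bromo-5-chloro-4-methylhexan-3-one.

4-bromo-5-chloro-4-methylhexan-3-one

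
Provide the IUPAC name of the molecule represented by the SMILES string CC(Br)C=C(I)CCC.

2-bromo-4-iodohept-3-ene

Counting along the main chain through the multiple bond gives 7 carbons: the parent is heptane.
The chain contains a C=C double bond, so the unsaturation ending is -ene.
Number the chain so that numbering from this end puts the double bond at C-3 rather than C-4.
With this numbering: the double bond between C-3 and C-4; a bromo group at C-2; an iodo group at C-4.
Prefixes are listed alphabetically: bromo, iodo.
Putting it together: 2-bromo-4-iodohept-3-ene.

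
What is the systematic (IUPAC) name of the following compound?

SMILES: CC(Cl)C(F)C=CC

5-chloro-4-fluorohex-2-ene

The longest chain bearing the multiple bond is 6 carbons long (hexane).
A C=C double bond in the chain gives the infix -ene-.
Choose the numbering such that numbering from this end puts the double bond at C-2 rather than C-4.
With this numbering: the double bond between C-2 and C-3; a chloro group at C-5; a fluoro group at C-4.
Prefixes are listed alphabetically: chloro, fluoro.
Putting it together: 5-chloro-4-fluorohex-2-ene.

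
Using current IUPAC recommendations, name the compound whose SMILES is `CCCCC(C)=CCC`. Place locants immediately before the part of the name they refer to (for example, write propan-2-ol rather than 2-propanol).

4-methyloct-3-ene

The longest carbon chain that includes the multiple bond has 8 carbons, so the parent hydride is octane.
There is one C=C double bond, indicated by the ending -ene.
Choose the numbering such that numbering from this end puts the double bond at C-3 rather than C-5.
That gives the double bond between C-3 and C-4; a methyl group at C-4.
Putting it together: 4-methyloct-3-ene.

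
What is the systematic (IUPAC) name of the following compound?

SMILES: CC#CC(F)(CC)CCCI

4-ethyl-4-fluoro-7-iodohept-2-yne

Counting along the main chain through the multiple bond gives 7 carbons: the parent is heptane.
A C≡C triple bond in the chain gives the infix -yne-.
Number the chain so that numbering from this end puts the triple bond at C-2 rather than C-5.
That gives the triple bond between C-2 and C-3; an ethyl group at C-4; a fluoro group at C-4; an iodo group at C-7.
The substituents are ordered alphabetically, ignoring any di-/tri- multipliers.
The name is 4-ethyl-4-fluoro-7-iodohept-2-yne.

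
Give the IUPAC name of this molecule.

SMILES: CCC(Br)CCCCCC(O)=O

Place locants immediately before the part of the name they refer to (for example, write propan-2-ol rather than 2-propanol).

7-bromononanoic acid

The longest carbon chain that includes the –COOH group has 9 carbons, so the parent hydride is nonane.
The highest-priority functional group is a carboxylic acid (terminal –COOH), so the name ends in -oic acid.
Choose the numbering such that the carboxylic acid carbon is C-1 by definition.
That gives a bromo group at C-7.
Putting it together: 7-bromononanoic acid.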